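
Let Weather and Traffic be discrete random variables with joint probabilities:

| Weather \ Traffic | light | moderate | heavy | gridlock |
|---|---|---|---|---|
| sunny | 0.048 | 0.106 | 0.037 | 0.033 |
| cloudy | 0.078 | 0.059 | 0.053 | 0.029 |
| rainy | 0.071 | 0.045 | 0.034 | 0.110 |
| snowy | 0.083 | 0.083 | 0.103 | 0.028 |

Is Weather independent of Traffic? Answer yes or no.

P(Weather=rainy) = 0.260 and P(Traffic=gridlock) = 0.200, so their product is 0.05200, but P(Weather=rainy, Traffic=gridlock) = 0.110. Since these differ, Weather and Traffic are not independent.

no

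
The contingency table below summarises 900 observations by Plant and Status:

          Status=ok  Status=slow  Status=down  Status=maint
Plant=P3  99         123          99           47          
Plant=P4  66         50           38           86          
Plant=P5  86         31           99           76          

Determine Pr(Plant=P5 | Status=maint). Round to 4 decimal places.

Total with Status=maint: 47 + 86 + 76 = 209.
P(Plant=P5 | Status=maint) = 76/209 = 0.3636.

0.3636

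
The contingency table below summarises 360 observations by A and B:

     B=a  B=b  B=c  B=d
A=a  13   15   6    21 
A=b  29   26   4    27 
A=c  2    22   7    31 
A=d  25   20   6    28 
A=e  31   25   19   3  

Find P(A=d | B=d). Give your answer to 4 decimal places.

0.2545

Total with B=d: 21 + 27 + 31 + 28 + 3 = 110.
P(A=d | B=d) = 28/110 = 0.2545.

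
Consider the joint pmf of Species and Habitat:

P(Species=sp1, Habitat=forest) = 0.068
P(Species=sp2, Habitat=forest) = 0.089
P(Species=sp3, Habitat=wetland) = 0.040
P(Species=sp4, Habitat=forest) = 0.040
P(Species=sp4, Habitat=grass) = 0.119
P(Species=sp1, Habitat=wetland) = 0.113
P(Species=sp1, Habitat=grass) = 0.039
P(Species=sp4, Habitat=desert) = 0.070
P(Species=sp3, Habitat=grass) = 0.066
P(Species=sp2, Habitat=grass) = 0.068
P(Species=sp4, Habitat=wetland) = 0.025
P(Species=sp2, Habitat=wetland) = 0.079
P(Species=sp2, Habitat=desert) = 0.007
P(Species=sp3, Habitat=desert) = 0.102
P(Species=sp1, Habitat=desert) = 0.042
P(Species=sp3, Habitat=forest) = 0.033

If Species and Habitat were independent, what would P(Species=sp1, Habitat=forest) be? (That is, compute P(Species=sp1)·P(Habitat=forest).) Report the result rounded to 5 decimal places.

0.06026

P(Species=sp1) = 0.068 + 0.039 + 0.113 + 0.042 = 0.262.
P(Habitat=forest) = 0.068 + 0.089 + 0.033 + 0.040 = 0.230.
Product: 0.262 × 0.230 = 0.06026.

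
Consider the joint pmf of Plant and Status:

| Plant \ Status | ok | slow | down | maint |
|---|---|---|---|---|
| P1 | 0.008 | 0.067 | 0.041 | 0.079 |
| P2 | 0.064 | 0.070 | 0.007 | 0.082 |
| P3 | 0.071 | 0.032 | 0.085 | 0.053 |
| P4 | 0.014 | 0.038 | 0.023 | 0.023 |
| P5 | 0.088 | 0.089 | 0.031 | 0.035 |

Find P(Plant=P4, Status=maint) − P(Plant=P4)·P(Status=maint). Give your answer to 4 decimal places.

-0.0037

P(Plant=P4) = 0.014 + 0.038 + 0.023 + 0.023 = 0.098.
P(Status=maint) = 0.079 + 0.082 + 0.053 + 0.023 + 0.035 = 0.272.
P(Plant=P4, Status=maint) − P(Plant=P4)P(Status=maint) = 0.023 − 0.098×0.272 = -0.0037.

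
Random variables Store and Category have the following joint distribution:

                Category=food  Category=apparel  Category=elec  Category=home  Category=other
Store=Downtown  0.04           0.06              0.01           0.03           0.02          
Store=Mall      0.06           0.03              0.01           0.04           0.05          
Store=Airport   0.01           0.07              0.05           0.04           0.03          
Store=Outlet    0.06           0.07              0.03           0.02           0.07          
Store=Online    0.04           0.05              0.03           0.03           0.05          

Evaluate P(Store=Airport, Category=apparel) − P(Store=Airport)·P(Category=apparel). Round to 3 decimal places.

0.014

P(Store=Airport) = 0.01 + 0.07 + 0.05 + 0.04 + 0.03 = 0.20.
P(Category=apparel) = 0.06 + 0.03 + 0.07 + 0.07 + 0.05 = 0.28.
P(Store=Airport, Category=apparel) − P(Store=Airport)P(Category=apparel) = 0.07 − 0.20×0.28 = 0.014.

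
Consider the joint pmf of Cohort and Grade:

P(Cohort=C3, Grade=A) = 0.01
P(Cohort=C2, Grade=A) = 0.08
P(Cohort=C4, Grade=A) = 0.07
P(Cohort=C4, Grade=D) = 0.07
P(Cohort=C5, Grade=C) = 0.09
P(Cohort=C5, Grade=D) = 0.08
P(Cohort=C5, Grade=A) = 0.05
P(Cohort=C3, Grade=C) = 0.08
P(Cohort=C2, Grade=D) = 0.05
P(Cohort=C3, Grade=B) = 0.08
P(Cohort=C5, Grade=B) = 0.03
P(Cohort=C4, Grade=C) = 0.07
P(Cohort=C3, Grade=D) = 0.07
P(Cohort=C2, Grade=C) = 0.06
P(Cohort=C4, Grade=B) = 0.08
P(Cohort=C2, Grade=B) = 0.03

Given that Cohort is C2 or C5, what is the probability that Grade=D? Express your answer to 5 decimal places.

0.27660

P(Cohort=C2) = 0.08 + 0.03 + 0.06 + 0.05 = 0.22.
P(Cohort=C5) = 0.05 + 0.03 + 0.09 + 0.08 = 0.25.
P(Cohort ∈ {C2, C5}) = 0.22 + 0.25 = 0.47; P(Grade=D, Cohort ∈ {C2, C5}) = 0.05 + 0.08 = 0.13.
P(Grade=D | Cohort ∈ {C2, C5}) = 0.13/0.47 = 0.27660.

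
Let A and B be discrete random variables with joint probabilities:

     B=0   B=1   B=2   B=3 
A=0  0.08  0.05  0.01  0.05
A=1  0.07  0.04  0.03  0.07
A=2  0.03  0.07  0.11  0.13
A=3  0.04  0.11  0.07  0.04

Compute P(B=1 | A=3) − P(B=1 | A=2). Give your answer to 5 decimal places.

0.21719

P(A=3) = 0.04 + 0.11 + 0.07 + 0.04 = 0.26; P(B=1 | A=3) = 0.11/0.26 = 0.423077.
P(A=2) = 0.03 + 0.07 + 0.11 + 0.13 = 0.34; P(B=1 | A=2) = 0.07/0.34 = 0.205882.
Difference = 0.21719.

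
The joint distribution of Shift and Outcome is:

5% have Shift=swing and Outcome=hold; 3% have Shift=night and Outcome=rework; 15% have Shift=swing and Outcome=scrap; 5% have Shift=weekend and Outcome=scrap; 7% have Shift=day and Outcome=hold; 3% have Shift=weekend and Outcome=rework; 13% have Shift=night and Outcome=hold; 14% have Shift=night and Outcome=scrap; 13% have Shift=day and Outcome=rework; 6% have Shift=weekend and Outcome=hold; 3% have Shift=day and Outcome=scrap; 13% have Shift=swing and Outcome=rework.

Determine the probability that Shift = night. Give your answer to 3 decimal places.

P(Shift=night) = 0.03 + 0.14 + 0.13 = 0.30.

0.300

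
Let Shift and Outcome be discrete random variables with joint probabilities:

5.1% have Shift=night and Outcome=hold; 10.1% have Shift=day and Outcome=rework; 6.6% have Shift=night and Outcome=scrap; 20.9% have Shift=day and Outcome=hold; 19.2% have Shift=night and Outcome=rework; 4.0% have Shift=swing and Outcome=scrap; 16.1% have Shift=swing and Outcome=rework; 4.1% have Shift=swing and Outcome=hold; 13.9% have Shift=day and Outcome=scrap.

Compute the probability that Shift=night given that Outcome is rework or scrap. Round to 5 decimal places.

P(Outcome=rework) = 0.101 + 0.161 + 0.192 = 0.454.
P(Outcome=scrap) = 0.139 + 0.040 + 0.066 = 0.245.
P(Outcome ∈ {rework, scrap}) = 0.454 + 0.245 = 0.699; P(Shift=night, Outcome ∈ {rework, scrap}) = 0.192 + 0.066 = 0.258.
P(Shift=night | Outcome ∈ {rework, scrap}) = 0.258/0.699 = 0.36910.

0.36910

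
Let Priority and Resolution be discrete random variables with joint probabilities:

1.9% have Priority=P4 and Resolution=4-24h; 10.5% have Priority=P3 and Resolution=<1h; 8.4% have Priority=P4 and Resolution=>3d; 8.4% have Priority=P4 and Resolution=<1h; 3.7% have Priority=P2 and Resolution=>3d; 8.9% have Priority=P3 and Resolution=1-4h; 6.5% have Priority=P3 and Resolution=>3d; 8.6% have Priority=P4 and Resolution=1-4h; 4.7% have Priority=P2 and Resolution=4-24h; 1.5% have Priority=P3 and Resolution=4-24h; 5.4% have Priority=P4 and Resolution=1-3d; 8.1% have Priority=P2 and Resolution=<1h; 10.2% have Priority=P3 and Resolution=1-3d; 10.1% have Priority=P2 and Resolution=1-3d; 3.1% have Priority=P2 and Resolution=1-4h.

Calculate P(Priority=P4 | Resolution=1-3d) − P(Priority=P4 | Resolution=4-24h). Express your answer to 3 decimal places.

-0.024

P(Resolution=1-3d) = 0.101 + 0.102 + 0.054 = 0.257; P(Priority=P4 | Resolution=1-3d) = 0.054/0.257 = 0.2101.
P(Resolution=4-24h) = 0.047 + 0.015 + 0.019 = 0.081; P(Priority=P4 | Resolution=4-24h) = 0.019/0.081 = 0.2346.
Difference = -0.024.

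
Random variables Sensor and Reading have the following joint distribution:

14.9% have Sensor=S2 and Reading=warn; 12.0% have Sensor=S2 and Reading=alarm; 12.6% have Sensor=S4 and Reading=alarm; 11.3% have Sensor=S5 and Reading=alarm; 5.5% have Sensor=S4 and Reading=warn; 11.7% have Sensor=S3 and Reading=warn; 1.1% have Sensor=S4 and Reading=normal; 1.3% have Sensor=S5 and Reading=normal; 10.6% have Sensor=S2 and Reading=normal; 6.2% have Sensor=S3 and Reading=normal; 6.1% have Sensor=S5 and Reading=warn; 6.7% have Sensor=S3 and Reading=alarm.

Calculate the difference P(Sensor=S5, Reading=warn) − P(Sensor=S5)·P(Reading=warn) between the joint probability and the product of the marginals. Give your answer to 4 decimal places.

P(Sensor=S5) = 0.013 + 0.061 + 0.113 = 0.187.
P(Reading=warn) = 0.149 + 0.117 + 0.055 + 0.061 = 0.382.
P(Sensor=S5, Reading=warn) − P(Sensor=S5)P(Reading=warn) = 0.061 − 0.187×0.382 = -0.0104.

-0.0104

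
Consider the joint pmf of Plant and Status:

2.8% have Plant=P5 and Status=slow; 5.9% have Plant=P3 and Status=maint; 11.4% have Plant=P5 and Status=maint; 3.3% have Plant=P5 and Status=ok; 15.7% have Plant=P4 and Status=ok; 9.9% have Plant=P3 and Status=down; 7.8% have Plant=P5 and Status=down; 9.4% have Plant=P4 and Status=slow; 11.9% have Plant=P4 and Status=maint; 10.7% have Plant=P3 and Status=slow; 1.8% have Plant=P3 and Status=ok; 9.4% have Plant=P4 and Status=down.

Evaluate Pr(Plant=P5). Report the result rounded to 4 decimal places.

P(Plant=P5) = 0.033 + 0.028 + 0.078 + 0.114 = 0.253.

0.2530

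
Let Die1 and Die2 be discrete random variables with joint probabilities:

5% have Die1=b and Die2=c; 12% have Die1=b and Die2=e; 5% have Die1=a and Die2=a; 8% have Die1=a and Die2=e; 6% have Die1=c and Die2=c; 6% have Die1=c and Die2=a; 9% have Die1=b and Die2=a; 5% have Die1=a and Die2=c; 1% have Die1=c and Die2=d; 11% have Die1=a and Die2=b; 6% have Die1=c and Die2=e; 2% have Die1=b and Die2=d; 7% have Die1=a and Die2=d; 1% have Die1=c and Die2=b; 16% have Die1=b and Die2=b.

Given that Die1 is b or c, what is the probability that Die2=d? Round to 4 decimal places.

P(Die1=b) = 0.09 + 0.16 + 0.05 + 0.02 + 0.12 = 0.44.
P(Die1=c) = 0.06 + 0.01 + 0.06 + 0.01 + 0.06 = 0.20.
P(Die1 ∈ {b, c}) = 0.44 + 0.20 = 0.64; P(Die2=d, Die1 ∈ {b, c}) = 0.02 + 0.01 = 0.03.
P(Die2=d | Die1 ∈ {b, c}) = 0.03/0.64 = 0.0469.

0.0469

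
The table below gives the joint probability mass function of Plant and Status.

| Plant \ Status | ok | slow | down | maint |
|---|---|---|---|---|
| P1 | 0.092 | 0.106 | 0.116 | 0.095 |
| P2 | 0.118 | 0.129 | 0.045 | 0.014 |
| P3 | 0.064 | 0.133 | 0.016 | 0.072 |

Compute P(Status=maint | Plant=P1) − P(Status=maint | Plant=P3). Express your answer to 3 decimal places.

P(Plant=P1) = 0.092 + 0.106 + 0.116 + 0.095 = 0.409; P(Status=maint | Plant=P1) = 0.095/0.409 = 0.2323.
P(Plant=P3) = 0.064 + 0.133 + 0.016 + 0.072 = 0.285; P(Status=maint | Plant=P3) = 0.072/0.285 = 0.2526.
Difference = -0.020.

-0.020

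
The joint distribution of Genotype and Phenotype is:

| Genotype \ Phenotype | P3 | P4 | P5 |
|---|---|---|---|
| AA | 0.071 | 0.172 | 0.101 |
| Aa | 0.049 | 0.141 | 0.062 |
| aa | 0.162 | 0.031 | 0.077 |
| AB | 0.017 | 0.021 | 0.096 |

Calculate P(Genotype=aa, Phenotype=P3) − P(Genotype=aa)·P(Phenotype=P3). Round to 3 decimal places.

0.081

P(Genotype=aa) = 0.162 + 0.031 + 0.077 = 0.270.
P(Phenotype=P3) = 0.071 + 0.049 + 0.162 + 0.017 = 0.299.
P(Genotype=aa, Phenotype=P3) − P(Genotype=aa)P(Phenotype=P3) = 0.162 − 0.270×0.299 = 0.081.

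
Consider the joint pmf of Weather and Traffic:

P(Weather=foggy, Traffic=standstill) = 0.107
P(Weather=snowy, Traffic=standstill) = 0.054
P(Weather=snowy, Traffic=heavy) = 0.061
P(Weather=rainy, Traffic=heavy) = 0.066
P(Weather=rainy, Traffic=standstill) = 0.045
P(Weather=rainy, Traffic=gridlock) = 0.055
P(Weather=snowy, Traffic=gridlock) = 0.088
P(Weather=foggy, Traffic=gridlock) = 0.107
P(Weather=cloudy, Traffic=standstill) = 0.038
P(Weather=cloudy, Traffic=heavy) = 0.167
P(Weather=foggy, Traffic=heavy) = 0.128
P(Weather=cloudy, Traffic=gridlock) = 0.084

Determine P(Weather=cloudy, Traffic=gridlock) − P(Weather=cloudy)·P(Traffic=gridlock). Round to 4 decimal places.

-0.0125

P(Weather=cloudy) = 0.167 + 0.084 + 0.038 = 0.289.
P(Traffic=gridlock) = 0.084 + 0.055 + 0.088 + 0.107 = 0.334.
P(Weather=cloudy, Traffic=gridlock) − P(Weather=cloudy)P(Traffic=gridlock) = 0.084 − 0.289×0.334 = -0.0125.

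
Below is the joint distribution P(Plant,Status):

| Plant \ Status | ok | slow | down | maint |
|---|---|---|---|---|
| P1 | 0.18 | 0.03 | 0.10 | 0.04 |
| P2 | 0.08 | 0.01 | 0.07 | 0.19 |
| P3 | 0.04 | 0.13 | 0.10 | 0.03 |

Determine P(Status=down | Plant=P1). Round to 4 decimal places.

P(Plant=P1) = 0.18 + 0.03 + 0.10 + 0.04 = 0.35.
P(Status=down | Plant=P1) = 0.10/0.35 = 0.2857.

0.2857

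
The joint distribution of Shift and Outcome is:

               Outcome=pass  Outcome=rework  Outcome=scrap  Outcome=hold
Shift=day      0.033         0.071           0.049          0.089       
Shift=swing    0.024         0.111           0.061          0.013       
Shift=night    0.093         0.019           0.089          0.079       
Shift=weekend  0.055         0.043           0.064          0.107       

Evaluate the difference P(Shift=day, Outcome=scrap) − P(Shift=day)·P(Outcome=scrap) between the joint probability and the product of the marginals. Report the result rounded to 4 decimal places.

-0.0146

P(Shift=day) = 0.033 + 0.071 + 0.049 + 0.089 = 0.242.
P(Outcome=scrap) = 0.049 + 0.061 + 0.089 + 0.064 = 0.263.
P(Shift=day, Outcome=scrap) − P(Shift=day)P(Outcome=scrap) = 0.049 − 0.242×0.263 = -0.0146.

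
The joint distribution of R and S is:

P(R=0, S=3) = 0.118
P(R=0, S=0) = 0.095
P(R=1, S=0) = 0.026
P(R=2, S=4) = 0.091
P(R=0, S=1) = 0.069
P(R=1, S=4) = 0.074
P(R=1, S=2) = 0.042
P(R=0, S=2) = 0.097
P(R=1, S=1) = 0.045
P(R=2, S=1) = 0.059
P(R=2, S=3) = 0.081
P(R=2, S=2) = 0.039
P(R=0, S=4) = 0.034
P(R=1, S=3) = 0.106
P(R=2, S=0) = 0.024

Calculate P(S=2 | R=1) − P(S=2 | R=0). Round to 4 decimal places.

P(R=1) = 0.026 + 0.045 + 0.042 + 0.106 + 0.074 = 0.293; P(S=2 | R=1) = 0.042/0.293 = 0.14334.
P(R=0) = 0.095 + 0.069 + 0.097 + 0.118 + 0.034 = 0.413; P(S=2 | R=0) = 0.097/0.413 = 0.23487.
Difference = -0.0915.

-0.0915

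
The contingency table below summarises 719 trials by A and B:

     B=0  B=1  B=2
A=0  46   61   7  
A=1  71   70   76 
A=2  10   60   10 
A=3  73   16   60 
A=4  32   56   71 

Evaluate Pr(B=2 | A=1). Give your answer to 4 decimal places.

0.3502

Total with A=1: 71 + 70 + 76 = 217.
P(B=2 | A=1) = 76/217 = 0.3502.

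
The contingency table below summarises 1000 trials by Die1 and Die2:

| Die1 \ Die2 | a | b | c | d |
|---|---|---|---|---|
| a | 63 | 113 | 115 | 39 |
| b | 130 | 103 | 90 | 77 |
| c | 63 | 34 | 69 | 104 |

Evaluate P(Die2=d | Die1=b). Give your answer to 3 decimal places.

0.193

Total with Die1=b: 130 + 103 + 90 + 77 = 400.
P(Die2=d | Die1=b) = 77/400 = 0.193.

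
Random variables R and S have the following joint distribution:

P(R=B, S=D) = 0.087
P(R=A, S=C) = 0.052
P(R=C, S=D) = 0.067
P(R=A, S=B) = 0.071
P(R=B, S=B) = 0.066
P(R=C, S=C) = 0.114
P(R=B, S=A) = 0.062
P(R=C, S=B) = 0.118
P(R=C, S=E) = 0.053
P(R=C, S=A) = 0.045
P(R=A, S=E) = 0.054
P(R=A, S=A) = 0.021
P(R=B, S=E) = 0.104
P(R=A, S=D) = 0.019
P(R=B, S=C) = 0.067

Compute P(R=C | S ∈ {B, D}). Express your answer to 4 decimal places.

0.4322

P(S=B) = 0.071 + 0.066 + 0.118 = 0.255.
P(S=D) = 0.019 + 0.087 + 0.067 = 0.173.
P(S ∈ {B, D}) = 0.255 + 0.173 = 0.428; P(R=C, S ∈ {B, D}) = 0.118 + 0.067 = 0.185.
P(R=C | S ∈ {B, D}) = 0.185/0.428 = 0.4322.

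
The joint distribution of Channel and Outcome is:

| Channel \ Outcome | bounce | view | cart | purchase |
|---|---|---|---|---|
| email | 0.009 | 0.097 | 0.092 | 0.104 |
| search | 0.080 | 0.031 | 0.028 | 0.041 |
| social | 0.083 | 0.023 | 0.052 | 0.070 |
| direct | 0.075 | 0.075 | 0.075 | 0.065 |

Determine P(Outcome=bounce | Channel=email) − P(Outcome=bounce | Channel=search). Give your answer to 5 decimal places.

-0.41464

P(Channel=email) = 0.009 + 0.097 + 0.092 + 0.104 = 0.302; P(Outcome=bounce | Channel=email) = 0.009/0.302 = 0.029801.
P(Channel=search) = 0.080 + 0.031 + 0.028 + 0.041 = 0.180; P(Outcome=bounce | Channel=search) = 0.080/0.180 = 0.444444.
Difference = -0.41464.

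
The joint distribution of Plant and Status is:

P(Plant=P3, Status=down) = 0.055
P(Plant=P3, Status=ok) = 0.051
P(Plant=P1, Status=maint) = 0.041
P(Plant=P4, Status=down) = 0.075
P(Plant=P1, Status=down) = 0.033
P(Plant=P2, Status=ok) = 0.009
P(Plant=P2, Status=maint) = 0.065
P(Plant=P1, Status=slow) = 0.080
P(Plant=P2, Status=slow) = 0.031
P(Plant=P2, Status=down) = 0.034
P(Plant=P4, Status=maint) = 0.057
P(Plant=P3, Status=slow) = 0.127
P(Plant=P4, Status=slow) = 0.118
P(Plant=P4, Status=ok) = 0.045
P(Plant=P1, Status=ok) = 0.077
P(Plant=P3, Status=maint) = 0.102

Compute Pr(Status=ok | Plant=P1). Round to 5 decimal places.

P(Plant=P1) = 0.077 + 0.080 + 0.033 + 0.041 = 0.231.
P(Status=ok | Plant=P1) = 0.077/0.231 = 0.33333.

0.33333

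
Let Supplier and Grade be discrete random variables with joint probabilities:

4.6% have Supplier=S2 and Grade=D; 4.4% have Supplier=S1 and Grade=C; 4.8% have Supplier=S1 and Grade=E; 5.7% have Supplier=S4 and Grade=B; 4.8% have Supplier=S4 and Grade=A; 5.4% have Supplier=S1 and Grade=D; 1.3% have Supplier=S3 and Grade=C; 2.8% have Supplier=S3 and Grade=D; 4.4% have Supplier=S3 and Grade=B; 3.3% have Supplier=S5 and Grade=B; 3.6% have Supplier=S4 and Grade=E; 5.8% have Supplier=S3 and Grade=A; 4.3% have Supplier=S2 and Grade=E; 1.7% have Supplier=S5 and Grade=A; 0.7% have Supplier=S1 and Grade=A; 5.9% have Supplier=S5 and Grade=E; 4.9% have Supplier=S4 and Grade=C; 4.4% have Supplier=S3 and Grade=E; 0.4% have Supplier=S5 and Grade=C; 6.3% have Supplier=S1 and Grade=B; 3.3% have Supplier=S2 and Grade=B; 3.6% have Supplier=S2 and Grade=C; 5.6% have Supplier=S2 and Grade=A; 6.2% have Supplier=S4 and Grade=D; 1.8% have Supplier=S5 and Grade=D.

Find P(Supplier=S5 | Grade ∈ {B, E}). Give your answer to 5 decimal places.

P(Grade=B) = 0.063 + 0.033 + 0.044 + 0.057 + 0.033 = 0.230.
P(Grade=E) = 0.048 + 0.043 + 0.044 + 0.036 + 0.059 = 0.230.
P(Grade ∈ {B, E}) = 0.230 + 0.230 = 0.460; P(Supplier=S5, Grade ∈ {B, E}) = 0.033 + 0.059 = 0.092.
P(Supplier=S5 | Grade ∈ {B, E}) = 0.092/0.460 = 0.20000.

0.20000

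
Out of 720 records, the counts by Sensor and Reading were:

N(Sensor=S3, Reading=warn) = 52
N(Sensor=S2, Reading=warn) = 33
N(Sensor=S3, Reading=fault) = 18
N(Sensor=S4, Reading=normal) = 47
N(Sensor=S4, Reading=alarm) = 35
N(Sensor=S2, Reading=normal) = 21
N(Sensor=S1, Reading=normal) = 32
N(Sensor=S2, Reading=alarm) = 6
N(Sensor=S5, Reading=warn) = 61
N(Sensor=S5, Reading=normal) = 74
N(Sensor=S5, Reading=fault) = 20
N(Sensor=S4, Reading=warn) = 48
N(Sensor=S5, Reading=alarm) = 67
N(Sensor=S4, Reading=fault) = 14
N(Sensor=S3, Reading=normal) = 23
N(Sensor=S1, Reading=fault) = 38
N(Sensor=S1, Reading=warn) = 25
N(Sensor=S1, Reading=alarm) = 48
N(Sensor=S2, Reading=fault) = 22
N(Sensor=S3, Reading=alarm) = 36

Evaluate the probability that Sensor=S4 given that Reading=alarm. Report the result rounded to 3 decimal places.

0.182

Total with Reading=alarm: 48 + 6 + 36 + 35 + 67 = 192.
P(Sensor=S4 | Reading=alarm) = 35/192 = 0.182.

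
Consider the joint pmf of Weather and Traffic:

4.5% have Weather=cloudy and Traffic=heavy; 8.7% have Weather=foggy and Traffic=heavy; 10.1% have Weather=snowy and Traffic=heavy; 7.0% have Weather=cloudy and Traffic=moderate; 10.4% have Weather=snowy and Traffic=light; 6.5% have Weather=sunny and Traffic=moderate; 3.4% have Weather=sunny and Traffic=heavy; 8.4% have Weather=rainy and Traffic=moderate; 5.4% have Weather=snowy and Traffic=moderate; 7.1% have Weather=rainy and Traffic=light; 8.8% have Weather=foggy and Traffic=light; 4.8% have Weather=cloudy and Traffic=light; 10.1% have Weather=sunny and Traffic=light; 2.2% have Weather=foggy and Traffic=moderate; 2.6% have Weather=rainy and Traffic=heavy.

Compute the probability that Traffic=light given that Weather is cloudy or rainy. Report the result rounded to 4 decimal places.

0.3459

P(Weather=cloudy) = 0.048 + 0.070 + 0.045 = 0.163.
P(Weather=rainy) = 0.071 + 0.084 + 0.026 = 0.181.
P(Weather ∈ {cloudy, rainy}) = 0.163 + 0.181 = 0.344; P(Traffic=light, Weather ∈ {cloudy, rainy}) = 0.048 + 0.071 = 0.119.
P(Traffic=light | Weather ∈ {cloudy, rainy}) = 0.119/0.344 = 0.3459.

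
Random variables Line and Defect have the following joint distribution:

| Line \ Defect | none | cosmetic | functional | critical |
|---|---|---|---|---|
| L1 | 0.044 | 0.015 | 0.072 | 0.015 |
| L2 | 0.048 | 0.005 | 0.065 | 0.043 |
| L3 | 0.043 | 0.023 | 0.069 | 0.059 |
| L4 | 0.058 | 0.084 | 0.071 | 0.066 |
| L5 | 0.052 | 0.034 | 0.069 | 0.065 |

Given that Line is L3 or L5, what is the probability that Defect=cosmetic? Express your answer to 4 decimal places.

0.1377

P(Line=L3) = 0.043 + 0.023 + 0.069 + 0.059 = 0.194.
P(Line=L5) = 0.052 + 0.034 + 0.069 + 0.065 = 0.220.
P(Line ∈ {L3, L5}) = 0.194 + 0.220 = 0.414; P(Defect=cosmetic, Line ∈ {L3, L5}) = 0.023 + 0.034 = 0.057.
P(Defect=cosmetic | Line ∈ {L3, L5}) = 0.057/0.414 = 0.1377.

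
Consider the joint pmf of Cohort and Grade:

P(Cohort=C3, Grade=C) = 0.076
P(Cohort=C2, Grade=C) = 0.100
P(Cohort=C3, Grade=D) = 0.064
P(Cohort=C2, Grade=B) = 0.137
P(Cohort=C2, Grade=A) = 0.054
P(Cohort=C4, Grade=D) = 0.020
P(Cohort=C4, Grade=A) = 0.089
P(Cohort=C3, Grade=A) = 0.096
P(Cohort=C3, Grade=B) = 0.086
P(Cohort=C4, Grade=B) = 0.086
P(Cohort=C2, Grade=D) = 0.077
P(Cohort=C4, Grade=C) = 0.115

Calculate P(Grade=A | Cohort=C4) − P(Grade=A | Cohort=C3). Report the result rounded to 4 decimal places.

P(Cohort=C4) = 0.089 + 0.086 + 0.115 + 0.020 = 0.310; P(Grade=A | Cohort=C4) = 0.089/0.310 = 0.28710.
P(Cohort=C3) = 0.096 + 0.086 + 0.076 + 0.064 = 0.322; P(Grade=A | Cohort=C3) = 0.096/0.322 = 0.29814.
Difference = -0.0110.

-0.0110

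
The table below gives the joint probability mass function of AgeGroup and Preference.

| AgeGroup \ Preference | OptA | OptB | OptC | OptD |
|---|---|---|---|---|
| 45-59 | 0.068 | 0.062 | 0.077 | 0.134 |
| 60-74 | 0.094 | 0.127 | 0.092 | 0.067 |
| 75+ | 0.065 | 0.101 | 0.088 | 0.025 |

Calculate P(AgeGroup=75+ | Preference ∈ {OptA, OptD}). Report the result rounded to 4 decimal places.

P(Preference=OptA) = 0.068 + 0.094 + 0.065 = 0.227.
P(Preference=OptD) = 0.134 + 0.067 + 0.025 = 0.226.
P(Preference ∈ {OptA, OptD}) = 0.227 + 0.226 = 0.453; P(AgeGroup=75+, Preference ∈ {OptA, OptD}) = 0.065 + 0.025 = 0.090.
P(AgeGroup=75+ | Preference ∈ {OptA, OptD}) = 0.090/0.453 = 0.1987.

0.1987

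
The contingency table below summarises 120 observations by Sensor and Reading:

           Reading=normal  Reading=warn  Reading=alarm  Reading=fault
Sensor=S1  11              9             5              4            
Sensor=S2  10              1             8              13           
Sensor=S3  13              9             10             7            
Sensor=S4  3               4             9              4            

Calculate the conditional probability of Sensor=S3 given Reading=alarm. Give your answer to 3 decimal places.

0.313

Total with Reading=alarm: 5 + 8 + 10 + 9 = 32.
P(Sensor=S3 | Reading=alarm) = 10/32 = 0.313.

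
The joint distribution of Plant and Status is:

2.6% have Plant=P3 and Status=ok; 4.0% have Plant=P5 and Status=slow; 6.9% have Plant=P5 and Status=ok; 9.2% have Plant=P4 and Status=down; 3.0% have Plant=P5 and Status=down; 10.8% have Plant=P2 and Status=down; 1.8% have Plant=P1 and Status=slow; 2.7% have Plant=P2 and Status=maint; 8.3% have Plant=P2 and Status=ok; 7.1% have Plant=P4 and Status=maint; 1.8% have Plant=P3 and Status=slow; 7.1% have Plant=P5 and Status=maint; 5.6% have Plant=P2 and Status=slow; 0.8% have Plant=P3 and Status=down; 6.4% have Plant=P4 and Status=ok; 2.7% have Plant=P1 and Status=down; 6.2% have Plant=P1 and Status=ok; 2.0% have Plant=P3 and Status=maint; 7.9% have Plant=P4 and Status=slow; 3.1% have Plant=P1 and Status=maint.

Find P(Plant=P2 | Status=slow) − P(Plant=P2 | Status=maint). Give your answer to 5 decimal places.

0.14268

P(Status=slow) = 0.018 + 0.056 + 0.018 + 0.079 + 0.040 = 0.211; P(Plant=P2 | Status=slow) = 0.056/0.211 = 0.265403.
P(Status=maint) = 0.031 + 0.027 + 0.020 + 0.071 + 0.071 = 0.220; P(Plant=P2 | Status=maint) = 0.027/0.220 = 0.122727.
Difference = 0.14268.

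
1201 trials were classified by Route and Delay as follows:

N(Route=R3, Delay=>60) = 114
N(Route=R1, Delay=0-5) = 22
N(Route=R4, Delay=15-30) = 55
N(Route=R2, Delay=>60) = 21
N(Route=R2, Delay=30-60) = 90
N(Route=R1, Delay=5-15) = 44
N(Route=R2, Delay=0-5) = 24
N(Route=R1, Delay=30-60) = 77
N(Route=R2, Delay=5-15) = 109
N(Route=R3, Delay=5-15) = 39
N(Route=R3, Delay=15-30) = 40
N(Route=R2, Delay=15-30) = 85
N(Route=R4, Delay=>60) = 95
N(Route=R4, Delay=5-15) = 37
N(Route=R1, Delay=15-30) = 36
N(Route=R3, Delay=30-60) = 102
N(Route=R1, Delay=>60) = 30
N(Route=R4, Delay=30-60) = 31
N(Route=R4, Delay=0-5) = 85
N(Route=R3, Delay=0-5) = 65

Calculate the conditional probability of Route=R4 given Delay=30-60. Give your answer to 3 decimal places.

Total with Delay=30-60: 77 + 90 + 102 + 31 = 300.
P(Route=R4 | Delay=30-60) = 31/300 = 0.103.

0.103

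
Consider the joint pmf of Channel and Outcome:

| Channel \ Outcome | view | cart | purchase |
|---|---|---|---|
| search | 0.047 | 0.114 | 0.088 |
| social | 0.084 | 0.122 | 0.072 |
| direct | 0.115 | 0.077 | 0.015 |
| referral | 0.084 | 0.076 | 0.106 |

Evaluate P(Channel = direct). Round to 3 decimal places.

P(Channel=direct) = 0.115 + 0.077 + 0.015 = 0.207.

0.207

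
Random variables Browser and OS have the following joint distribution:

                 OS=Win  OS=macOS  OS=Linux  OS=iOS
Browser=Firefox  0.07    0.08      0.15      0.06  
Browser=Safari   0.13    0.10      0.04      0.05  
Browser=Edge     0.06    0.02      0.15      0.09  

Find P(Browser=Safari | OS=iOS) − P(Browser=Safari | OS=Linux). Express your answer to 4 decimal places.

P(OS=iOS) = 0.06 + 0.05 + 0.09 = 0.20; P(Browser=Safari | OS=iOS) = 0.05/0.20 = 0.25000.
P(OS=Linux) = 0.15 + 0.04 + 0.15 = 0.34; P(Browser=Safari | OS=Linux) = 0.04/0.34 = 0.11765.
Difference = 0.1324.

0.1324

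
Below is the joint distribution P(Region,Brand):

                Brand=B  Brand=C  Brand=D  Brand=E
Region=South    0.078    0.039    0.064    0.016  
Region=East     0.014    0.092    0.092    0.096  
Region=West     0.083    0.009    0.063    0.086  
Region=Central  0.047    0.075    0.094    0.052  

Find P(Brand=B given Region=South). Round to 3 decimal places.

0.396

P(Region=South) = 0.078 + 0.039 + 0.064 + 0.016 = 0.197.
P(Brand=B | Region=South) = 0.078/0.197 = 0.396.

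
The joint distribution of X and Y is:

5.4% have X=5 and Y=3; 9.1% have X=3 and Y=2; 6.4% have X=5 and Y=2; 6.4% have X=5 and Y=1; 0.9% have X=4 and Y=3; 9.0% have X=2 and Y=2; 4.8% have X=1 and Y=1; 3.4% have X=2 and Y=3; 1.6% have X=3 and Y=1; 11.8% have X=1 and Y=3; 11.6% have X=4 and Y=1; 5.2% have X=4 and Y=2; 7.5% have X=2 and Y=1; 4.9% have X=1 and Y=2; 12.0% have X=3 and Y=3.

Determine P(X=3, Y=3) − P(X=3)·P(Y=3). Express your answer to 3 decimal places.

P(X=3) = 0.016 + 0.091 + 0.120 = 0.227.
P(Y=3) = 0.118 + 0.034 + 0.120 + 0.009 + 0.054 = 0.335.
P(X=3, Y=3) − P(X=3)P(Y=3) = 0.120 − 0.227×0.335 = 0.044.

0.044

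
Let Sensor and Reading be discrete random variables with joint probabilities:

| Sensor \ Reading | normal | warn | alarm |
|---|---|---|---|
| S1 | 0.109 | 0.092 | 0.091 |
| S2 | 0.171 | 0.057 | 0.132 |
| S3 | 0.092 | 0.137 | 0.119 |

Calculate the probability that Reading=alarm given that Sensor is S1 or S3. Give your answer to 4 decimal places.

P(Sensor=S1) = 0.109 + 0.092 + 0.091 = 0.292.
P(Sensor=S3) = 0.092 + 0.137 + 0.119 = 0.348.
P(Sensor ∈ {S1, S3}) = 0.292 + 0.348 = 0.640; P(Reading=alarm, Sensor ∈ {S1, S3}) = 0.091 + 0.119 = 0.210.
P(Reading=alarm | Sensor ∈ {S1, S3}) = 0.210/0.640 = 0.3281.

0.3281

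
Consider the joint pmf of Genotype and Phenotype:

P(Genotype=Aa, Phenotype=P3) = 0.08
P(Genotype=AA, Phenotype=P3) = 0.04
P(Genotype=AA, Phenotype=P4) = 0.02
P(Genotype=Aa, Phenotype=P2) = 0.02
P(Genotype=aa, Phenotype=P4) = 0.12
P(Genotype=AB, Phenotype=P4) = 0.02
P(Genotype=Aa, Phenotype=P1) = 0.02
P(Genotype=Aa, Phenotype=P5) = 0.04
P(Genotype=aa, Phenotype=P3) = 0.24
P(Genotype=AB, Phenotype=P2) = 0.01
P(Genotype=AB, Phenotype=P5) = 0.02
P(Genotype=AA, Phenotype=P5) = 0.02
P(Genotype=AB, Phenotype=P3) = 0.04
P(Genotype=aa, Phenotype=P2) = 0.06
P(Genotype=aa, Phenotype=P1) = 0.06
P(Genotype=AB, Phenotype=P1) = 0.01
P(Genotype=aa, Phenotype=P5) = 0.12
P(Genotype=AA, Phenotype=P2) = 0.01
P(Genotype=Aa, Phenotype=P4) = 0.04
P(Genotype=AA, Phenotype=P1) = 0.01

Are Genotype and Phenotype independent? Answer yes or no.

yes

Every cell satisfies P(Genotype,Phenotype) = P(Genotype)·P(Phenotype). For instance P(Genotype=AB) = 0.10, P(Phenotype=P2) = 0.10, and 0.10×0.10 = 0.01 matches the joint entry. So Genotype and Phenotype are independent.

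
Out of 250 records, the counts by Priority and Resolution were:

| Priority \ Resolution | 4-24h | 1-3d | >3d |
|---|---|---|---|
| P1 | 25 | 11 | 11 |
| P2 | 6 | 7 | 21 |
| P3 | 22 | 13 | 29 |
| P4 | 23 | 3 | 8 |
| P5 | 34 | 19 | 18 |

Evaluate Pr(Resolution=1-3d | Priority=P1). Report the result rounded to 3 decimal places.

0.234

Total with Priority=P1: 25 + 11 + 11 = 47.
P(Resolution=1-3d | Priority=P1) = 11/47 = 0.234.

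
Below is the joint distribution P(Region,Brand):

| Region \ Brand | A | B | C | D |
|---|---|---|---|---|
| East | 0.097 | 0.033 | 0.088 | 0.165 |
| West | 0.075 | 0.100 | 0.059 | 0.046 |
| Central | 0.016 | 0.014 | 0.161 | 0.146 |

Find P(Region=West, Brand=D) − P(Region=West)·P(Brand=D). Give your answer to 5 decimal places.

-0.05396

P(Region=West) = 0.075 + 0.100 + 0.059 + 0.046 = 0.280.
P(Brand=D) = 0.165 + 0.046 + 0.146 = 0.357.
P(Region=West, Brand=D) − P(Region=West)P(Brand=D) = 0.046 − 0.280×0.357 = -0.05396.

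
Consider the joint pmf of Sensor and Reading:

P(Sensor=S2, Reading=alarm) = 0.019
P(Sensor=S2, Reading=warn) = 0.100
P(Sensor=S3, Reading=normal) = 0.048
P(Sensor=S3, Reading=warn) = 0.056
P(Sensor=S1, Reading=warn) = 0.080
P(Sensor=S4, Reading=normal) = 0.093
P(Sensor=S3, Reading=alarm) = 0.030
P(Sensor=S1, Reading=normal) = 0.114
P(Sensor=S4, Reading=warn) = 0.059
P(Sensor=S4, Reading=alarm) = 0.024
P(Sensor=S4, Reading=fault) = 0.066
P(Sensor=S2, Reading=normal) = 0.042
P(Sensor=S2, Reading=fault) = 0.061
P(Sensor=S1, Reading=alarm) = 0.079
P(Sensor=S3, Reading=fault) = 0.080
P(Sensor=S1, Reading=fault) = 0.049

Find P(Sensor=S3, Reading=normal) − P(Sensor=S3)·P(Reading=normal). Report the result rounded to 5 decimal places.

-0.01556

P(Sensor=S3) = 0.048 + 0.056 + 0.030 + 0.080 = 0.214.
P(Reading=normal) = 0.114 + 0.042 + 0.048 + 0.093 = 0.297.
P(Sensor=S3, Reading=normal) − P(Sensor=S3)P(Reading=normal) = 0.048 − 0.214×0.297 = -0.01556.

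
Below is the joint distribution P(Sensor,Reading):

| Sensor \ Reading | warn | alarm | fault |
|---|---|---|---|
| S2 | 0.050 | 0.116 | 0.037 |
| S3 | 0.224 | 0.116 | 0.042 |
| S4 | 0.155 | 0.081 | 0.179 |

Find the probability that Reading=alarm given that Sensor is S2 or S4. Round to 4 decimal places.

0.3188

P(Sensor=S2) = 0.050 + 0.116 + 0.037 = 0.203.
P(Sensor=S4) = 0.155 + 0.081 + 0.179 = 0.415.
P(Sensor ∈ {S2, S4}) = 0.203 + 0.415 = 0.618; P(Reading=alarm, Sensor ∈ {S2, S4}) = 0.116 + 0.081 = 0.197.
P(Reading=alarm | Sensor ∈ {S2, S4}) = 0.197/0.618 = 0.3188.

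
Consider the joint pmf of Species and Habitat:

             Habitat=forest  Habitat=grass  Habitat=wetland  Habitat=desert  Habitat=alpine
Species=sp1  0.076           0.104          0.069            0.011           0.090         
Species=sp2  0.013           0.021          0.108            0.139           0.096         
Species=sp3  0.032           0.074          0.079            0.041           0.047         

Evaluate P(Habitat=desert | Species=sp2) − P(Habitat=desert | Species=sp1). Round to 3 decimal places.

P(Species=sp2) = 0.013 + 0.021 + 0.108 + 0.139 + 0.096 = 0.377; P(Habitat=desert | Species=sp2) = 0.139/0.377 = 0.3687.
P(Species=sp1) = 0.076 + 0.104 + 0.069 + 0.011 + 0.090 = 0.350; P(Habitat=desert | Species=sp1) = 0.011/0.350 = 0.0314.
Difference = 0.337.

0.337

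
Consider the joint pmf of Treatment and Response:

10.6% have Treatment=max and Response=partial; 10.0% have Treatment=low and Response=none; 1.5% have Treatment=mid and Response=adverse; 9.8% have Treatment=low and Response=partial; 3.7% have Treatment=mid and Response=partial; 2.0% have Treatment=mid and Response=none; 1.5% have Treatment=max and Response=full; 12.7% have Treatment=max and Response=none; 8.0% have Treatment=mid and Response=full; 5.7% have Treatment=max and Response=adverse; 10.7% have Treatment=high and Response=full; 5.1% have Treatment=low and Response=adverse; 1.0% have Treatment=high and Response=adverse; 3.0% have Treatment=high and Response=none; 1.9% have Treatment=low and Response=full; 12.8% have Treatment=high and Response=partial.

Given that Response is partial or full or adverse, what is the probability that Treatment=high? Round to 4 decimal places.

P(Response=partial) = 0.098 + 0.037 + 0.128 + 0.106 = 0.369.
P(Response=full) = 0.019 + 0.080 + 0.107 + 0.015 = 0.221.
P(Response=adverse) = 0.051 + 0.015 + 0.010 + 0.057 = 0.133.
P(Response ∈ {partial, full, adverse}) = 0.369 + 0.221 + 0.133 = 0.723; P(Treatment=high, Response ∈ {partial, full, adverse}) = 0.128 + 0.107 + 0.010 = 0.245.
P(Treatment=high | Response ∈ {partial, full, adverse}) = 0.245/0.723 = 0.3389.

0.3389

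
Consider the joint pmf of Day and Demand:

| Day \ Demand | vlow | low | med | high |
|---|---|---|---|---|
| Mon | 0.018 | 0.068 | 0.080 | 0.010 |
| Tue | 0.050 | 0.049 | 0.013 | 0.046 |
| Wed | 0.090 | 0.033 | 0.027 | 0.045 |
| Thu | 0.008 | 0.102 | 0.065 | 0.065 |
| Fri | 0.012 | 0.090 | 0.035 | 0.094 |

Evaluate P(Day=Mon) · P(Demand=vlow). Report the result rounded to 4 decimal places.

0.0313

P(Day=Mon) = 0.018 + 0.068 + 0.080 + 0.010 = 0.176.
P(Demand=vlow) = 0.018 + 0.050 + 0.090 + 0.008 + 0.012 = 0.178.
Product: 0.176 × 0.178 = 0.0313.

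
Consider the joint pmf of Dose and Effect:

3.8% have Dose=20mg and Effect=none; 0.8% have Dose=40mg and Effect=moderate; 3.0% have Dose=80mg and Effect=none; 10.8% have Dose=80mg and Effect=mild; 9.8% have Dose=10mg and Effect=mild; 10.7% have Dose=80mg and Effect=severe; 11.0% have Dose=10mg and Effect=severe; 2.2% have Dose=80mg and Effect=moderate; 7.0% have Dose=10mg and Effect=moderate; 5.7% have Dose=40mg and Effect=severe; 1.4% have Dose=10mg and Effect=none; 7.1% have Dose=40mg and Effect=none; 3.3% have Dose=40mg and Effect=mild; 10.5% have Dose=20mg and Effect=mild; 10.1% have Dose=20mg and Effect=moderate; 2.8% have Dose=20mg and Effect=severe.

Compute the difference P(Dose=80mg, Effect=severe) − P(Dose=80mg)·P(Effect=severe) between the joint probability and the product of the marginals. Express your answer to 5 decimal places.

0.02637

P(Dose=80mg) = 0.030 + 0.108 + 0.022 + 0.107 = 0.267.
P(Effect=severe) = 0.110 + 0.028 + 0.057 + 0.107 = 0.302.
P(Dose=80mg, Effect=severe) − P(Dose=80mg)P(Effect=severe) = 0.107 − 0.267×0.302 = 0.02637.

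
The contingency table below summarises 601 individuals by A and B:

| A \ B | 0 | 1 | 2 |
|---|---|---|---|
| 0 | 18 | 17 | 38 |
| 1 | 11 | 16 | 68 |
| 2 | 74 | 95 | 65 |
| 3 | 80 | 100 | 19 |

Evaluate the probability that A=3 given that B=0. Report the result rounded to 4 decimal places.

0.4372

Total with B=0: 18 + 11 + 74 + 80 = 183.
P(A=3 | B=0) = 80/183 = 0.4372.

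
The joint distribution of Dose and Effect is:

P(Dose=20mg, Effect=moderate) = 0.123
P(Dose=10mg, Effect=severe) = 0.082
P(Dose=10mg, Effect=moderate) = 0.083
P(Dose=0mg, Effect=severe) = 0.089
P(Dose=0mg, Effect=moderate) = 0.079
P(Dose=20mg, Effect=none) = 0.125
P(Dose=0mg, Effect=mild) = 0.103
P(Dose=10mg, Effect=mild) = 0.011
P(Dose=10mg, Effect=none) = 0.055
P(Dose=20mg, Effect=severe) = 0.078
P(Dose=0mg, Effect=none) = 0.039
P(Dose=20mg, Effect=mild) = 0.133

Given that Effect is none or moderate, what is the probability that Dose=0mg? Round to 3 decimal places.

0.234

P(Effect=none) = 0.039 + 0.055 + 0.125 = 0.219.
P(Effect=moderate) = 0.079 + 0.083 + 0.123 = 0.285.
P(Effect ∈ {none, moderate}) = 0.219 + 0.285 = 0.504; P(Dose=0mg, Effect ∈ {none, moderate}) = 0.039 + 0.079 = 0.118.
P(Dose=0mg | Effect ∈ {none, moderate}) = 0.118/0.504 = 0.234.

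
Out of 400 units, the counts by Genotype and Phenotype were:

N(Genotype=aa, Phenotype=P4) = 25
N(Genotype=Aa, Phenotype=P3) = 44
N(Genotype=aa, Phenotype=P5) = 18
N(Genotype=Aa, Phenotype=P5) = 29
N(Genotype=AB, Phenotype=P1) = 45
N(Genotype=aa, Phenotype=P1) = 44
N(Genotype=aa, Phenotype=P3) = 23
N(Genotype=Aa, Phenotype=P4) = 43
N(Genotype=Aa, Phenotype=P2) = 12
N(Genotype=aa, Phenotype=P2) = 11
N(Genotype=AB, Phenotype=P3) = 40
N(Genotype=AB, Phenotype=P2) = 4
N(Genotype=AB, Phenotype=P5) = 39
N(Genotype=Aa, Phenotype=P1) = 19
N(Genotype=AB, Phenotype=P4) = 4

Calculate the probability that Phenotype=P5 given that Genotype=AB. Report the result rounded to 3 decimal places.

Total with Genotype=AB: 45 + 4 + 40 + 4 + 39 = 132.
P(Phenotype=P5 | Genotype=AB) = 39/132 = 0.295.

0.295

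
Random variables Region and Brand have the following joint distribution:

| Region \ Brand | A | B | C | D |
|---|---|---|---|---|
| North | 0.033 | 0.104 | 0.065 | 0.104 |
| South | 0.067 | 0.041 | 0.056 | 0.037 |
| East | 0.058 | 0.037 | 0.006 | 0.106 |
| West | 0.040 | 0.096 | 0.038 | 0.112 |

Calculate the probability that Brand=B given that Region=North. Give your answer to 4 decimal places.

P(Region=North) = 0.033 + 0.104 + 0.065 + 0.104 = 0.306.
P(Brand=B | Region=North) = 0.104/0.306 = 0.3399.

0.3399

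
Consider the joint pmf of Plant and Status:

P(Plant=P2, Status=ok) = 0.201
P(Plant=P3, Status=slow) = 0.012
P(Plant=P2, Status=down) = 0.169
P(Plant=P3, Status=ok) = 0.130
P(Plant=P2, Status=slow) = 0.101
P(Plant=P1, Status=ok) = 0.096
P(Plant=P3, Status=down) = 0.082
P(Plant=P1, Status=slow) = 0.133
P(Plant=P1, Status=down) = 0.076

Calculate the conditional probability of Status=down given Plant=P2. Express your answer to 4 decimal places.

0.3588

P(Plant=P2) = 0.201 + 0.101 + 0.169 = 0.471.
P(Status=down | Plant=P2) = 0.169/0.471 = 0.3588.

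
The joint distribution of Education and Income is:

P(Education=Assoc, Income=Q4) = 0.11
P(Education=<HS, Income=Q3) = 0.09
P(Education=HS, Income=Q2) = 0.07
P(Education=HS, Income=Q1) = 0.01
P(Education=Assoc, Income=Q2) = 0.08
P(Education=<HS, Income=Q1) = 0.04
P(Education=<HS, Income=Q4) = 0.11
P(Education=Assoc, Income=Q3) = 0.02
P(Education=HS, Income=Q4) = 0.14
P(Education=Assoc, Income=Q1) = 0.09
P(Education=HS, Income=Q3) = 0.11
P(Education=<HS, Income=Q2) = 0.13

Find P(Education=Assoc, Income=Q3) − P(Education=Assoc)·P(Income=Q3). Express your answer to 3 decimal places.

P(Education=Assoc) = 0.09 + 0.08 + 0.02 + 0.11 = 0.30.
P(Income=Q3) = 0.09 + 0.11 + 0.02 = 0.22.
P(Education=Assoc, Income=Q3) − P(Education=Assoc)P(Income=Q3) = 0.02 − 0.30×0.22 = -0.046.

-0.046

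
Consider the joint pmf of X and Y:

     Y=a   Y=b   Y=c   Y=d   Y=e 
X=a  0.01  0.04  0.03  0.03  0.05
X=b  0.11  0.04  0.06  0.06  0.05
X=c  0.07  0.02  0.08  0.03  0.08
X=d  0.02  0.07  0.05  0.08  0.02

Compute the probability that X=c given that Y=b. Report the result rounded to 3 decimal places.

P(Y=b) = 0.04 + 0.04 + 0.02 + 0.07 = 0.17.
P(X=c | Y=b) = 0.02/0.17 = 0.118.

0.118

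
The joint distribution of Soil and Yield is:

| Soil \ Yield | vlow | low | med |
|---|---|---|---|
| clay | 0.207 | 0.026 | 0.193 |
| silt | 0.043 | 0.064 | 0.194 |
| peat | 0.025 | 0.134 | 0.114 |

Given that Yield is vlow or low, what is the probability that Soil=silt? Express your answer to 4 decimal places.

0.2144

P(Yield=vlow) = 0.207 + 0.043 + 0.025 = 0.275.
P(Yield=low) = 0.026 + 0.064 + 0.134 = 0.224.
P(Yield ∈ {vlow, low}) = 0.275 + 0.224 = 0.499; P(Soil=silt, Yield ∈ {vlow, low}) = 0.043 + 0.064 = 0.107.
P(Soil=silt | Yield ∈ {vlow, low}) = 0.107/0.499 = 0.2144.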